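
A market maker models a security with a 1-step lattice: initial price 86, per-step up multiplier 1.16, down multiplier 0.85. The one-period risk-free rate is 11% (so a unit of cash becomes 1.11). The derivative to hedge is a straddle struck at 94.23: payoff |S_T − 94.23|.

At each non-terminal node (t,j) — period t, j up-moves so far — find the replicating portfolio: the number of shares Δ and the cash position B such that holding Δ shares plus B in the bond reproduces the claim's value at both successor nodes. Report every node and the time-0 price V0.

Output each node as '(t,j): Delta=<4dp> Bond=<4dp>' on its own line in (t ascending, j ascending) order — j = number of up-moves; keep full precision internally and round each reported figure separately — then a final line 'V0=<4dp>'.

Under the risk-neutral measure, an up-move has probability p* = (R−d)/(u−d) = 0.8387 and values discount at R = 1.11.
Payoff layer (t=1): V(1,0)=21.1300, V(1,1)=5.5300
Node (0,0) S=86.0000: V=(p*·5.5300+(1−p*)·21.1300)/1.11=7.2488; Δ=(5.5300−21.1300)/(99.7600−73.1000)=-0.5851; B=V−Δ·S=57.5713
Root portfolio cost Δ·86+B reproduces V0=7.2488.

(0,0): Delta=-0.5851 Bond=57.5713
V0=7.2488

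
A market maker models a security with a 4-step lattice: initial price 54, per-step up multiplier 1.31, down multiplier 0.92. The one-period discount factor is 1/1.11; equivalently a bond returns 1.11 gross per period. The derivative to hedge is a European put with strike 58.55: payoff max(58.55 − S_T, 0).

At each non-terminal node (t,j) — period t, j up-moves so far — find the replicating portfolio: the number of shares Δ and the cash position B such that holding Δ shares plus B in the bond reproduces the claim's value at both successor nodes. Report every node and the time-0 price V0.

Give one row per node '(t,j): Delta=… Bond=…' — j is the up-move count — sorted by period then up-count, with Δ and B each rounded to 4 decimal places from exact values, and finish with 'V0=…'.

Since d<R<u, set p* = (R−d)/(u−d) = 0.4872; price each node as the discounted p*-expectation of its children.
Payoff layer (t=4): V(4,0)=19.8648, V(4,1)=3.4656, V(4,2)=0.0000, V(4,3)=0.0000, V(4,4)=0.0000
  t=3,j=0: stock 42.0492 → up 55.0844 (V=3.4656), down 38.6852 (V=19.8648). Price 10.6986; hedge Δ=-1.0000, bond B=52.7477.
  t=3,j=1: stock 59.8743 → up 78.4354 (V=0.0000), down 55.0844 (V=3.4656). Price 1.6011; hedge Δ=-0.1484, bond B=10.4873.
  t=3,j=2: stock 85.2558 → up 111.6852 (V=0.0000), down 78.4354 (V=0.0000). Price 0.0000; hedge Δ=0.0000, bond B=0.0000.
  t=3,j=3: stock 121.3969 → up 159.0300 (V=0.0000), down 111.6852 (V=0.0000). Price 0.0000; hedge Δ=0.0000, bond B=0.0000.
  t=2,j=0: stock 45.7056 → up 59.8743 (V=1.6011), down 42.0492 (V=10.6986). Price 5.6455; hedge Δ=-0.5104, bond B=28.9724.
  t=2,j=1: stock 65.0808 → up 85.2558 (V=0.0000), down 59.8743 (V=1.6011). Price 0.7397; hedge Δ=-0.0631, bond B=4.8451.
  t=2,j=2: stock 92.6694 → up 121.3969 (V=0.0000), down 85.2558 (V=0.0000). Price 0.0000; hedge Δ=0.0000, bond B=0.0000.
  t=1,j=0: stock 49.6800 → up 65.0808 (V=0.7397), down 45.7056 (V=5.6455). Price 2.9329; hedge Δ=-0.2532, bond B=15.5118.
  t=1,j=1: stock 70.7400 → up 92.6694 (V=0.0000), down 65.0808 (V=0.7397). Price 0.3417; hedge Δ=-0.0268, bond B=2.2385.
  t=0,j=0: stock 54.0000 → up 70.7400 (V=0.3417), down 49.6800 (V=2.9329). Price 1.5050; hedge Δ=-0.1230, bond B=8.1489.
Self-financing check: at every node Δ·S+B equals the discounted successor values.

(0,0): Delta=-0.1230 Bond=8.1489
(1,0): Delta=-0.2532 Bond=15.5118
(1,1): Delta=-0.0268 Bond=2.2385
(2,0): Delta=-0.5104 Bond=28.9724
(2,1): Delta=-0.0631 Bond=4.8451
(2,2): Delta=0.0000 Bond=0.0000
(3,0): Delta=-1.0000 Bond=52.7477
(3,1): Delta=-0.1484 Bond=10.4873
(3,2): Delta=0.0000 Bond=0.0000
(3,3): Delta=0.0000 Bond=0.0000
V0=1.5050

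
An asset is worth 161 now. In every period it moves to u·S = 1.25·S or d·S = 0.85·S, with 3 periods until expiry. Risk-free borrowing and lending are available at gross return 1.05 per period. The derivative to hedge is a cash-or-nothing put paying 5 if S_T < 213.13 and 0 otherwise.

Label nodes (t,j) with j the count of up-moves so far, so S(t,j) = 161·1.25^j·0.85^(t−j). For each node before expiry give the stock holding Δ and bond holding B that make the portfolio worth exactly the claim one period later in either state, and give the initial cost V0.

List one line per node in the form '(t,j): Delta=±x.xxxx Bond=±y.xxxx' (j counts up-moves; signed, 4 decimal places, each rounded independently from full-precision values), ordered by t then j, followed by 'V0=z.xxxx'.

Under the risk-neutral measure, an up-move has probability p* = (R−d)/(u−d) = 0.5000 and values discount at R = 1.05.
Terminal values V(3,·): V(3,0)=5.0000, V(3,1)=5.0000, V(3,2)=0.0000, V(3,3)=0.0000
(2,0): S=116.3225. Δ = (V_up−V_dn)/(S_up−S_dn) = (5.0000−5.0000)/(145.4031−98.8741) = 0.0000. V = [p*·5.0000 + (1−p*)·5.0000]/1.05 = 4.7619. B = V − Δ·S = 4.7619.
(2,1): S=171.0625. Δ = (V_up−V_dn)/(S_up−S_dn) = (0.0000−5.0000)/(213.8281−145.4031) = -0.0731. V = [p*·0.0000 + (1−p*)·5.0000]/1.05 = 2.3810. B = V − Δ·S = 14.8810.
(2,2): S=251.5625. Δ = (V_up−V_dn)/(S_up−S_dn) = (0.0000−0.0000)/(314.4531−213.8281) = 0.0000. V = [p*·0.0000 + (1−p*)·0.0000]/1.05 = 0.0000. B = V − Δ·S = 0.0000.
(1,0): S=136.8500. Δ = (V_up−V_dn)/(S_up−S_dn) = (2.3810−4.7619)/(171.0625−116.3225) = -0.0435. V = [p*·2.3810 + (1−p*)·4.7619]/1.05 = 3.4014. B = V − Δ·S = 9.3537.
(1,1): S=201.2500. Δ = (V_up−V_dn)/(S_up−S_dn) = (0.0000−2.3810)/(251.5625−171.0625) = -0.0296. V = [p*·0.0000 + (1−p*)·2.3810]/1.05 = 1.1338. B = V − Δ·S = 7.0862.
(0,0): S=161.0000. Δ = (V_up−V_dn)/(S_up−S_dn) = (1.1338−3.4014)/(201.2500−136.8500) = -0.0352. V = [p*·1.1338 + (1−p*)·3.4014]/1.05 = 2.1596. B = V − Δ·S = 7.8285.
Root portfolio cost Δ·161+B reproduces V0=2.1596.

(0,0): Delta=-0.0352 Bond=7.8285
(1,0): Delta=-0.0435 Bond=9.3537
(1,1): Delta=-0.0296 Bond=7.0862
(2,0): Delta=0.0000 Bond=4.7619
(2,1): Delta=-0.0731 Bond=14.8810
(2,2): Delta=0.0000 Bond=0.0000
V0=2.1596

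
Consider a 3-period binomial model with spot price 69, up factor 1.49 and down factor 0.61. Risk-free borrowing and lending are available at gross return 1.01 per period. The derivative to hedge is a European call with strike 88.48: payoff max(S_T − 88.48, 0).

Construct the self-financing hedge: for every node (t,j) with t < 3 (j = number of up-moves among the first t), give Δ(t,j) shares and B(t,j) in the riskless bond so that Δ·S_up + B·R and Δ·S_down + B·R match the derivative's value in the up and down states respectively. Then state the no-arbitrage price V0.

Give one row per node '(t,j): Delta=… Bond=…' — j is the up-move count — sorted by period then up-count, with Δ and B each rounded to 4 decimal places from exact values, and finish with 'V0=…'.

(0,0): Delta=0.4894 Bond=-19.3994
(1,0): Delta=0.0603 Bond=-1.5333
(1,1): Delta=0.7002 Bond=-41.2656
(2,0): Delta=0.0000 Bond=0.0000
(2,1): Delta=0.0899 Bond=-3.4069
(2,2): Delta=1.0000 Bond=-87.6040
V0=14.3692

The replicating-portfolio and risk-neutral prices coincide; use p* = (1.01−0.61)/(1.49−0.61) = 0.4545 for the latter.
Payoff layer (t=3): V(3,0)=0.0000, V(3,1)=0.0000, V(3,2)=4.9640, V(3,3)=139.7685
  t=2,j=0: stock 25.6749 → up 38.2556 (V=0.0000), down 15.6617 (V=0.0000). Price 0.0000; hedge Δ=0.0000, bond B=0.0000.
  t=2,j=1: stock 62.7141 → up 93.4440 (V=4.9640), down 38.2556 (V=0.0000). Price 2.2340; hedge Δ=0.0899, bond B=-3.4069.
  t=2,j=2: stock 153.1869 → up 228.2485 (V=139.7685), down 93.4440 (V=4.9640). Price 65.5829; hedge Δ=1.0000, bond B=-87.6040.
  t=1,j=0: stock 42.0900 → up 62.7141 (V=2.2340), down 25.6749 (V=0.0000). Price 1.0054; hedge Δ=0.0603, bond B=-1.5333.
  t=1,j=1: stock 102.8100 → up 153.1869 (V=65.5829), down 62.7141 (V=2.2340). Price 30.7218; hedge Δ=0.7002, bond B=-41.2656.
  t=0,j=0: stock 69.0000 → up 102.8100 (V=30.7218), down 42.0900 (V=1.0054). Price 14.3692; hedge Δ=0.4894, bond B=-19.3994.
Each (Δ,B) replicates both successor values, so the strategy is self-financing and V0 is arbitrage-free.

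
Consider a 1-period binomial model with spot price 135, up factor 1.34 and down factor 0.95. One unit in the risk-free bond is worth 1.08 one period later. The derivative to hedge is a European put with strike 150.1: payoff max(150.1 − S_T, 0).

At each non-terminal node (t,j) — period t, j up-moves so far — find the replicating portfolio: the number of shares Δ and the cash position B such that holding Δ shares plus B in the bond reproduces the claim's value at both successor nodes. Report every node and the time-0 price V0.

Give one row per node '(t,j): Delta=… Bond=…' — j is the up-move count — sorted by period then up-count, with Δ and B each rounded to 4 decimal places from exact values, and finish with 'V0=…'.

Since d<R<u, set p* = (R−d)/(u−d) = 0.3333; price each node as the discounted p*-expectation of its children.
At expiry t=1: V(1,0)=21.8500, V(1,1)=0.0000
Node (0,0) S=135.0000: V=(p*·0.0000+(1−p*)·21.8500)/1.08=13.4877; Δ=(0.0000−21.8500)/(180.9000−128.2500)=-0.4150; B=V−Δ·S=69.5133
Check: Δ(0,0)·S0 + B(0,0) = 13.4877 = V0.

(0,0): Delta=-0.4150 Bond=69.5133
V0=13.4877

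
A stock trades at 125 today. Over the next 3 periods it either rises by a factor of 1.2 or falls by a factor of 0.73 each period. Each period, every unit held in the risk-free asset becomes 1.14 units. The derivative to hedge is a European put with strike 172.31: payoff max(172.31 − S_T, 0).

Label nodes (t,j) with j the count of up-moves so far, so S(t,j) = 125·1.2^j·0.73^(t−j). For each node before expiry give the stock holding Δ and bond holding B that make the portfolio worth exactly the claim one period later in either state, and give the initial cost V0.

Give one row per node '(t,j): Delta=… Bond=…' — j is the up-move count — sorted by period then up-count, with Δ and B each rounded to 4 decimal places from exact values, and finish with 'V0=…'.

Since d<R<u, set p* = (R−d)/(u−d) = 0.8723; price each node as the discounted p*-expectation of its children.
Terminal values V(3,·): V(3,0)=123.6829, V(3,1)=92.3750, V(3,2)=40.9100, V(3,3)=0.0000
  t=2,j=0: stock 66.6125 → up 79.9350 (V=92.3750), down 48.6271 (V=123.6829). Price 84.5366; hedge Δ=-1.0000, bond B=151.1491.
  t=2,j=1: stock 109.5000 → up 131.4000 (V=40.9100), down 79.9350 (V=92.3750). Price 41.6491; hedge Δ=-1.0000, bond B=151.1491.
  t=2,j=2: stock 180.0000 → up 216.0000 (V=0.0000), down 131.4000 (V=40.9100). Price 4.5812; hedge Δ=-0.4836, bond B=91.6237.
  t=1,j=0: stock 91.2500 → up 109.5000 (V=41.6491), down 66.6125 (V=84.5366). Price 41.3369; hedge Δ=-1.0000, bond B=132.5869.
  t=1,j=1: stock 150.0000 → up 180.0000 (V=4.5812), down 109.5000 (V=41.6491). Price 8.1695; hedge Δ=-0.5258, bond B=87.0375.
  t=0,j=0: stock 125.0000 → up 150.0000 (V=8.1695), down 91.2500 (V=41.3369). Price 10.8804; hedge Δ=-0.5646, bond B=81.4494.
Check: Δ(0,0)·S0 + B(0,0) = 10.8804 = V0.

(0,0): Delta=-0.5646 Bond=81.4494
(1,0): Delta=-1.0000 Bond=132.5869
(1,1): Delta=-0.5258 Bond=87.0375
(2,0): Delta=-1.0000 Bond=151.1491
(2,1): Delta=-1.0000 Bond=151.1491
(2,2): Delta=-0.4836 Bond=91.6237
V0=10.8804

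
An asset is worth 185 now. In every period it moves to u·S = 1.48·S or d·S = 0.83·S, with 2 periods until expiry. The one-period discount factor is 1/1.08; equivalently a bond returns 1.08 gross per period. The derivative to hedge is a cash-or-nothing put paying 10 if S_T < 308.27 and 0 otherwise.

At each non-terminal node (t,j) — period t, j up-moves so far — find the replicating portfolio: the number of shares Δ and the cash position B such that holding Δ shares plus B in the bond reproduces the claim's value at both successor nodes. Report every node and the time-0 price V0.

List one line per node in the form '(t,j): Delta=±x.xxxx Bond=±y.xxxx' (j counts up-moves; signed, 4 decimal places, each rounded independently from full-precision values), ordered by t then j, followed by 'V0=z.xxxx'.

(0,0): Delta=-0.0296 Bond=12.7840
(1,0): Delta=0.0000 Bond=9.2593
(1,1): Delta=-0.0562 Bond=21.0826
V0=7.3051

Risk-neutral probability p* = (R−d)/(u−d) = (1.08−0.83)/(1.48−0.83) = 0.3846.
At expiry t=2: V(2,0)=10.0000, V(2,1)=10.0000, V(2,2)=0.0000
(1,0): S=153.5500. Δ = (V_up−V_dn)/(S_up−S_dn) = (10.0000−10.0000)/(227.2540−127.4465) = 0.0000. V = [p*·10.0000 + (1−p*)·10.0000]/1.08 = 9.2593. B = V − Δ·S = 9.2593.
(1,1): S=273.8000. Δ = (V_up−V_dn)/(S_up−S_dn) = (0.0000−10.0000)/(405.2240−227.2540) = -0.0562. V = [p*·0.0000 + (1−p*)·10.0000]/1.08 = 5.6980. B = V − Δ·S = 21.0826.
(0,0): S=185.0000. Δ = (V_up−V_dn)/(S_up−S_dn) = (5.6980−9.2593)/(273.8000−153.5500) = -0.0296. V = [p*·5.6980 + (1−p*)·9.2593]/1.08 = 7.3051. B = V − Δ·S = 12.7840.
Self-financing check: at every node Δ·S+B equals the discounted successor values.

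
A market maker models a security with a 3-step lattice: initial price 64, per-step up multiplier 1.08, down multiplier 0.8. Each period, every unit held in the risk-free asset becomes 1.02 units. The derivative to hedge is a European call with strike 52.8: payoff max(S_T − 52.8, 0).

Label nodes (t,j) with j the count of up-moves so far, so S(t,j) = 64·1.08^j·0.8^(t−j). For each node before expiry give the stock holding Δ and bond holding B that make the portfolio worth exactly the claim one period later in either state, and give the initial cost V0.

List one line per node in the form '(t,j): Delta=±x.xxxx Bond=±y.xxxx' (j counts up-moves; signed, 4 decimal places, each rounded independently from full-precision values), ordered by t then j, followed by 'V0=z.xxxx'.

No-arbitrage ⇒ martingale measure with p* = (R−d)/(u−d) = 0.7857.
Terminal payoffs: V(3,0)=0.0000, V(3,1)=0.0000, V(3,2)=6.9197, V(3,3)=27.8216
(2,0): S=40.9600. Δ = (V_up−V_dn)/(S_up−S_dn) = (0.0000−0.0000)/(44.2368−32.7680) = 0.0000. V = [p*·0.0000 + (1−p*)·0.0000]/1.02 = 0.0000. B = V − Δ·S = 0.0000.
(2,1): S=55.2960. Δ = (V_up−V_dn)/(S_up−S_dn) = (6.9197−0.0000)/(59.7197−44.2368) = 0.4469. V = [p*·6.9197 + (1−p*)·0.0000]/1.02 = 5.3303. B = V − Δ·S = -19.3829.
(2,2): S=74.6496. Δ = (V_up−V_dn)/(S_up−S_dn) = (27.8216−6.9197)/(80.6216−59.7197) = 1.0000. V = [p*·27.8216 + (1−p*)·6.9197]/1.02 = 22.8849. B = V − Δ·S = -51.7647.
(1,0): S=51.2000. Δ = (V_up−V_dn)/(S_up−S_dn) = (5.3303−0.0000)/(55.2960−40.9600) = 0.3718. V = [p*·5.3303 + (1−p*)·0.0000]/1.02 = 4.1060. B = V − Δ·S = -14.9308.
(1,1): S=69.1200. Δ = (V_up−V_dn)/(S_up−S_dn) = (22.8849−5.3303)/(74.6496−55.2960) = 0.9070. V = [p*·22.8849 + (1−p*)·5.3303]/1.02 = 18.7482. B = V − Δ·S = -43.9468.
(0,0): S=64.0000. Δ = (V_up−V_dn)/(S_up−S_dn) = (18.7482−4.1060)/(69.1200−51.2000) = 0.8171. V = [p*·18.7482 + (1−p*)·4.1060]/1.02 = 15.3045. B = V − Δ·S = -36.9893.
Self-financing check: at every node Δ·S+B equals the discounted successor values.

(0,0): Delta=0.8171 Bond=-36.9893
(1,0): Delta=0.3718 Bond=-14.9308
(1,1): Delta=0.9070 Bond=-43.9468
(2,0): Delta=0.0000 Bond=0.0000
(2,1): Delta=0.4469 Bond=-19.3829
(2,2): Delta=1.0000 Bond=-51.7647
V0=15.3045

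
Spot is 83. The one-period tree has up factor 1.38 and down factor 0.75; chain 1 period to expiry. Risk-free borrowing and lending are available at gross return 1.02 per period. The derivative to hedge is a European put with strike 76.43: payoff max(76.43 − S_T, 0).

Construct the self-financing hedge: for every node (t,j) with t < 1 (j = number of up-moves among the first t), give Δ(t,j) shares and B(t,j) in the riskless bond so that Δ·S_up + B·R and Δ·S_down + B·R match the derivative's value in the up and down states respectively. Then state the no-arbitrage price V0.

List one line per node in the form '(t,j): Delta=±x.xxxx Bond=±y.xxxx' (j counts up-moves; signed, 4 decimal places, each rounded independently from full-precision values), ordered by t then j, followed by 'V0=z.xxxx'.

No-arbitrage ⇒ martingale measure with p* = (R−d)/(u−d) = 0.4286.
Terminal values V(1,·): V(1,0)=14.1800, V(1,1)=0.0000
  t=0,j=0: stock 83.0000 → up 114.5400 (V=0.0000), down 62.2500 (V=14.1800). Price 7.9440; hedge Δ=-0.2712, bond B=30.4519.
Self-financing check: at every node Δ·S+B equals the discounted successor values.

(0,0): Delta=-0.2712 Bond=30.4519
V0=7.9440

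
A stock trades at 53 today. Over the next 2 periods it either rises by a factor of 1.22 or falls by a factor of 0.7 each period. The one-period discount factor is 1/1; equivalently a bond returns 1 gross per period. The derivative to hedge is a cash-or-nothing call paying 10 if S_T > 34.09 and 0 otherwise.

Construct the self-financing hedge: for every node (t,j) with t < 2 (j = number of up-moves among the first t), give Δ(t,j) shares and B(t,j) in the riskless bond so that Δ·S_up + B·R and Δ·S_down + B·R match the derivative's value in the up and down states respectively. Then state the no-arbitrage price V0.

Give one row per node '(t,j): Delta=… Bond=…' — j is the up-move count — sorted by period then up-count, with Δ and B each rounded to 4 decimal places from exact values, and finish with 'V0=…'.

The replicating-portfolio and risk-neutral prices coincide; use p* = (1−0.7)/(1.22−0.7) = 0.5769 for the latter.
Terminal values V(2,·): V(2,0)=0.0000, V(2,1)=10.0000, V(2,2)=10.0000
Node (1,0) S=37.1000: V=(p*·10.0000+(1−p*)·0.0000)/1=5.7692; Δ=(10.0000−0.0000)/(45.2620−25.9700)=0.5183; B=V−Δ·S=-13.4615
Node (1,1) S=64.6600: V=(p*·10.0000+(1−p*)·10.0000)/1=10.0000; Δ=(10.0000−10.0000)/(78.8852−45.2620)=0.0000; B=V−Δ·S=10.0000
Node (0,0) S=53.0000: V=(p*·10.0000+(1−p*)·5.7692)/1=8.2101; Δ=(10.0000−5.7692)/(64.6600−37.1000)=0.1535; B=V−Δ·S=0.0740
Self-financing check: at every node Δ·S+B equals the discounted successor values.

(0,0): Delta=0.1535 Bond=0.0740
(1,0): Delta=0.5183 Bond=-13.4615
(1,1): Delta=0.0000 Bond=10.0000
V0=8.2101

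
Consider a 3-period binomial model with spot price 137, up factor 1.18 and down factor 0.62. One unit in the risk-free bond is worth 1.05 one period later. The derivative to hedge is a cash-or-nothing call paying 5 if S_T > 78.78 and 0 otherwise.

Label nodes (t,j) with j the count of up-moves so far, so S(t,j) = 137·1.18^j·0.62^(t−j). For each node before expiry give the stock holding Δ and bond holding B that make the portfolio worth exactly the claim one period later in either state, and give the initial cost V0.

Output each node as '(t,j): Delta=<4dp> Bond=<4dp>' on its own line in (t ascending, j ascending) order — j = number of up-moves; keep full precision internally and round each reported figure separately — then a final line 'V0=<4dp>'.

Risk-neutral probability p* = (R−d)/(u−d) = (1.05−0.62)/(1.18−0.62) = 0.7679.
Payoff layer (t=3): V(3,0)=0.0000, V(3,1)=0.0000, V(3,2)=5.0000, V(3,3)=5.0000
(2,0): S=52.6628. Δ = (V_up−V_dn)/(S_up−S_dn) = (0.0000−0.0000)/(62.1421−32.6509) = 0.0000. V = [p*·0.0000 + (1−p*)·0.0000]/1.05 = 0.0000. B = V − Δ·S = 0.0000.
(2,1): S=100.2292. Δ = (V_up−V_dn)/(S_up−S_dn) = (5.0000−0.0000)/(118.2705−62.1421) = 0.0891. V = [p*·5.0000 + (1−p*)·0.0000]/1.05 = 3.6565. B = V − Δ·S = -5.2721.
(2,2): S=190.7588. Δ = (V_up−V_dn)/(S_up−S_dn) = (5.0000−5.0000)/(225.0954−118.2705) = 0.0000. V = [p*·5.0000 + (1−p*)·5.0000]/1.05 = 4.7619. B = V − Δ·S = 4.7619.
(1,0): S=84.9400. Δ = (V_up−V_dn)/(S_up−S_dn) = (3.6565−0.0000)/(100.2292−52.6628) = 0.0769. V = [p*·3.6565 + (1−p*)·0.0000]/1.05 = 2.6739. B = V − Δ·S = -3.8555.
(1,1): S=161.6600. Δ = (V_up−V_dn)/(S_up−S_dn) = (4.7619−3.6565)/(190.7588−100.2292) = 0.0122. V = [p*·4.7619 + (1−p*)·3.6565]/1.05 = 4.2907. B = V − Δ·S = 2.3167.
(0,0): S=137.0000. Δ = (V_up−V_dn)/(S_up−S_dn) = (4.2907−2.6739)/(161.6600−84.9400) = 0.0211. V = [p*·4.2907 + (1−p*)·2.6739]/1.05 = 3.7290. B = V − Δ·S = 0.8418.
Each (Δ,B) replicates both successor values, so the strategy is self-financing and V0 is arbitrage-free.

(0,0): Delta=0.0211 Bond=0.8418
(1,0): Delta=0.0769 Bond=-3.8555
(1,1): Delta=0.0122 Bond=2.3167
(2,0): Delta=0.0000 Bond=0.0000
(2,1): Delta=0.0891 Bond=-5.2721
(2,2): Delta=0.0000 Bond=4.7619
V0=3.7290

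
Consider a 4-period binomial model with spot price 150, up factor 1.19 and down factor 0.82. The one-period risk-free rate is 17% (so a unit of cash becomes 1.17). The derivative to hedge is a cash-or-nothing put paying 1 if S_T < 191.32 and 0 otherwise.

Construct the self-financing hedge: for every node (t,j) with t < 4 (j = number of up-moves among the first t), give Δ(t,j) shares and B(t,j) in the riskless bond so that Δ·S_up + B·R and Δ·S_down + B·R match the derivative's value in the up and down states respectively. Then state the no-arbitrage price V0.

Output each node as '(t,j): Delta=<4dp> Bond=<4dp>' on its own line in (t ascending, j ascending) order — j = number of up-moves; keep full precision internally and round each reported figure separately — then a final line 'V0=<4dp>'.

(0,0): Delta=-0.0016 Bond=0.2536
(1,0): Delta=-0.0144 Bond=1.8626
(1,1): Delta=-0.0011 Bond=0.2072
(2,0): Delta=0.0000 Bond=0.7305
(2,1): Delta=-0.0149 Bond=2.2620
(2,2): Delta=-0.0006 Bond=0.1270
(3,0): Delta=0.0000 Bond=0.8547
(3,1): Delta=0.0000 Bond=0.8547
(3,2): Delta=-0.0155 Bond=2.7489
(3,3): Delta=0.0000 Bond=0.0000
V0=0.0087

Since d<R<u, set p* = (R−d)/(u−d) = 0.9459; price each node as the discounted p*-expectation of its children.
Payoff layer (t=4): V(4,0)=1.0000, V(4,1)=1.0000, V(4,2)=1.0000, V(4,3)=0.0000, V(4,4)=0.0000
  t=3,j=0: stock 82.7052 → up 98.4192 (V=1.0000), down 67.8183 (V=1.0000). Price 0.8547; hedge Δ=0.0000, bond B=0.8547.
  t=3,j=1: stock 120.0234 → up 142.8278 (V=1.0000), down 98.4192 (V=1.0000). Price 0.8547; hedge Δ=0.0000, bond B=0.8547.
  t=3,j=2: stock 174.1803 → up 207.2746 (V=0.0000), down 142.8278 (V=1.0000). Price 0.0462; hedge Δ=-0.0155, bond B=2.7489.
  t=3,j=3: stock 252.7738 → up 300.8009 (V=0.0000), down 207.2746 (V=0.0000). Price 0.0000; hedge Δ=0.0000, bond B=0.0000.
  t=2,j=0: stock 100.8600 → up 120.0234 (V=0.8547), down 82.7052 (V=0.8547). Price 0.7305; hedge Δ=0.0000, bond B=0.7305.
  t=2,j=1: stock 146.3700 → up 174.1803 (V=0.0462), down 120.0234 (V=0.8547). Price 0.0768; hedge Δ=-0.0149, bond B=2.2620.
  t=2,j=2: stock 212.4150 → up 252.7738 (V=0.0000), down 174.1803 (V=0.0462). Price 0.0021; hedge Δ=-0.0006, bond B=0.1270.
  t=1,j=0: stock 123.0000 → up 146.3700 (V=0.0768), down 100.8600 (V=0.7305). Price 0.0959; hedge Δ=-0.0144, bond B=1.8626.
  t=1,j=1: stock 178.5000 → up 212.4150 (V=0.0021), down 146.3700 (V=0.0768). Price 0.0053; hedge Δ=-0.0011, bond B=0.2072.
  t=0,j=0: stock 150.0000 → up 178.5000 (V=0.0053), down 123.0000 (V=0.0959). Price 0.0087; hedge Δ=-0.0016, bond B=0.2536.
Root portfolio cost Δ·150+B reproduces V0=0.0087.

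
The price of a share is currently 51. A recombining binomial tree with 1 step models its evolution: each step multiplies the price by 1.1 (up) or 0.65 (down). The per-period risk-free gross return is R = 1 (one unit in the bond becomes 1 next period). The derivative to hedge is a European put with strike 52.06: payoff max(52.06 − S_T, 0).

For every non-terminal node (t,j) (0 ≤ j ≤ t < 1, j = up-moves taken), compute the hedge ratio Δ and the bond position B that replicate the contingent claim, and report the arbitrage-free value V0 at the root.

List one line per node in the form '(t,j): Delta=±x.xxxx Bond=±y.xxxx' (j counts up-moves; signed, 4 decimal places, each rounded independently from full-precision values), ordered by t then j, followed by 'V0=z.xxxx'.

The replicating-portfolio and risk-neutral prices coincide; use p* = (1−0.65)/(1.1−0.65) = 0.7778 for the latter.
Payoff layer (t=1): V(1,0)=18.9100, V(1,1)=0.0000
  t=0,j=0: stock 51.0000 → up 56.1000 (V=0.0000), down 33.1500 (V=18.9100). Price 4.2022; hedge Δ=-0.8240, bond B=46.2244.
Self-financing check: at every node Δ·S+B equals the discounted successor values.

(0,0): Delta=-0.8240 Bond=46.2244
V0=4.2022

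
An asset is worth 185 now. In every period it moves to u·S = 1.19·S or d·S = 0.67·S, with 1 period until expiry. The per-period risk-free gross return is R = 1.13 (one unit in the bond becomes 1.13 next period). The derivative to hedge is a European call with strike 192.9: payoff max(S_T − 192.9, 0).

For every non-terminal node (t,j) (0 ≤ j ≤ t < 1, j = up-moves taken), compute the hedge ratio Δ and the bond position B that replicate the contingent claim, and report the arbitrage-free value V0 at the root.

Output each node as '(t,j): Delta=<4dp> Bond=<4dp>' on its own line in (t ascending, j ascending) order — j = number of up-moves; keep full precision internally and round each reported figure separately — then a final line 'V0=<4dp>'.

The replicating-portfolio and risk-neutral prices coincide; use p* = (1.13−0.67)/(1.19−0.67) = 0.8846 for the latter.
Payoff layer (t=1): V(1,0)=0.0000, V(1,1)=27.2500
(0,0): S=185.0000. Δ = (V_up−V_dn)/(S_up−S_dn) = (27.2500−0.0000)/(220.1500−123.9500) = 0.2833. V = [p*·27.2500 + (1−p*)·0.0000]/1.13 = 21.3325. B = V − Δ·S = -31.0713.
Each (Δ,B) replicates both successor values, so the strategy is self-financing and V0 is arbitrage-free.

(0,0): Delta=0.2833 Bond=-31.0713
V0=21.3325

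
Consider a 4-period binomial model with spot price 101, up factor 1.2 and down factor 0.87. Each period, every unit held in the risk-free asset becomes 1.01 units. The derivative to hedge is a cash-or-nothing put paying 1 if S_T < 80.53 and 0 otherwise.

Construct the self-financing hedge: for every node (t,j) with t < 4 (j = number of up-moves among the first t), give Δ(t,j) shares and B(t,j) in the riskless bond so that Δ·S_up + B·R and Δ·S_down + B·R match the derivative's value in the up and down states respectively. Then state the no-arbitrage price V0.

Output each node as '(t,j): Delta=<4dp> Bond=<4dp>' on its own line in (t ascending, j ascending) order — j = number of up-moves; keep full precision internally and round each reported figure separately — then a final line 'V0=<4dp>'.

(0,0): Delta=-0.0123 Bond=1.6578
(1,0): Delta=-0.0165 Bond=2.0459
(1,1): Delta=-0.0081 Bond=1.1700
(2,0): Delta=-0.0167 Bond=2.0767
(2,1): Delta=-0.0164 Bond=2.0524
(2,2): Delta=0.0000 Bond=0.0000
(3,0): Delta=0.0000 Bond=0.9901
(3,1): Delta=-0.0330 Bond=3.6004
(3,2): Delta=0.0000 Bond=0.0000
(3,3): Delta=0.0000 Bond=0.0000
V0=0.4169

Since d<R<u, set p* = (R−d)/(u−d) = 0.4242; price each node as the discounted p*-expectation of its children.
Terminal values V(4,·): V(4,0)=1.0000, V(4,1)=1.0000, V(4,2)=0.0000, V(4,3)=0.0000, V(4,4)=0.0000
(3,0): S=66.5088. Δ = (V_up−V_dn)/(S_up−S_dn) = (1.0000−1.0000)/(79.8106−57.8627) = 0.0000. V = [p*·1.0000 + (1−p*)·1.0000]/1.01 = 0.9901. B = V − Δ·S = 0.9901.
(3,1): S=91.7363. Δ = (V_up−V_dn)/(S_up−S_dn) = (0.0000−1.0000)/(110.0835−79.8106) = -0.0330. V = [p*·0.0000 + (1−p*)·1.0000]/1.01 = 0.5701. B = V − Δ·S = 3.6004.
(3,2): S=126.5328. Δ = (V_up−V_dn)/(S_up−S_dn) = (0.0000−0.0000)/(151.8394−110.0835) = 0.0000. V = [p*·0.0000 + (1−p*)·0.0000]/1.01 = 0.0000. B = V − Δ·S = 0.0000.
(3,3): S=174.5280. Δ = (V_up−V_dn)/(S_up−S_dn) = (0.0000−0.0000)/(209.4336−151.8394) = 0.0000. V = [p*·0.0000 + (1−p*)·0.0000]/1.01 = 0.0000. B = V − Δ·S = 0.0000.
(2,0): S=76.4469. Δ = (V_up−V_dn)/(S_up−S_dn) = (0.5701−0.9901)/(91.7363−66.5088) = -0.0167. V = [p*·0.5701 + (1−p*)·0.9901]/1.01 = 0.8039. B = V − Δ·S = 2.0767.
(2,1): S=105.4440. Δ = (V_up−V_dn)/(S_up−S_dn) = (0.0000−0.5701)/(126.5328−91.7363) = -0.0164. V = [p*·0.0000 + (1−p*)·0.5701]/1.01 = 0.3250. B = V − Δ·S = 2.0524.
(2,2): S=145.4400. Δ = (V_up−V_dn)/(S_up−S_dn) = (0.0000−0.0000)/(174.5280−126.5328) = 0.0000. V = [p*·0.0000 + (1−p*)·0.0000]/1.01 = 0.0000. B = V − Δ·S = 0.0000.
(1,0): S=87.8700. Δ = (V_up−V_dn)/(S_up−S_dn) = (0.3250−0.8039)/(105.4440−76.4469) = -0.0165. V = [p*·0.3250 + (1−p*)·0.8039]/1.01 = 0.5947. B = V − Δ·S = 2.0459.
(1,1): S=121.2000. Δ = (V_up−V_dn)/(S_up−S_dn) = (0.0000−0.3250)/(145.4400−105.4440) = -0.0081. V = [p*·0.0000 + (1−p*)·0.3250]/1.01 = 0.1852. B = V − Δ·S = 1.1700.
(0,0): S=101.0000. Δ = (V_up−V_dn)/(S_up−S_dn) = (0.1852−0.5947)/(121.2000−87.8700) = -0.0123. V = [p*·0.1852 + (1−p*)·0.5947]/1.01 = 0.4169. B = V − Δ·S = 1.6578.
The time-0 hedge costs 0.4169, which is the no-arbitrage price.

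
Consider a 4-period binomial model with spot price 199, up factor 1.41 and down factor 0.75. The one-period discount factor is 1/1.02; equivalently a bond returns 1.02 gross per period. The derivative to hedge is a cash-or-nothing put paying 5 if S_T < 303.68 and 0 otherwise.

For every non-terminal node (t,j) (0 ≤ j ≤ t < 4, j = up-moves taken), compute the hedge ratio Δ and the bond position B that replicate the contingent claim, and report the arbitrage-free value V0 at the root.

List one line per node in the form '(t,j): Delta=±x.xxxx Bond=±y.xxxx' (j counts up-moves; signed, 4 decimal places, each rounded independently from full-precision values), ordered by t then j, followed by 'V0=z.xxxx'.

(0,0): Delta=-0.0106 Bond=5.8603
(1,0): Delta=-0.0082 Bond=5.6076
(1,1): Delta=-0.0125 Bond=6.5117
(2,0): Delta=0.0000 Bond=4.8058
(2,1): Delta=-0.0144 Bond=7.0400
(2,2): Delta=-0.0111 Bond=6.0669
(3,0): Delta=0.0000 Bond=4.9020
(3,1): Delta=0.0000 Bond=4.9020
(3,2): Delta=-0.0255 Bond=10.4724
(3,3): Delta=0.0000 Bond=0.0000
V0=3.7424

The replicating-portfolio and risk-neutral prices coincide; use p* = (1.02−0.75)/(1.41−0.75) = 0.4091 for the latter.
Terminal values V(4,·): V(4,0)=5.0000, V(4,1)=5.0000, V(4,2)=5.0000, V(4,3)=0.0000, V(4,4)=0.0000
  t=3,j=0: stock 83.9531 → up 118.3739 (V=5.0000), down 62.9648 (V=5.0000). Price 4.9020; hedge Δ=0.0000, bond B=4.9020.
  t=3,j=1: stock 157.8319 → up 222.5429 (V=5.0000), down 118.3739 (V=5.0000). Price 4.9020; hedge Δ=0.0000, bond B=4.9020.
  t=3,j=2: stock 296.7239 → up 418.3807 (V=0.0000), down 222.5429 (V=5.0000). Price 2.8966; hedge Δ=-0.0255, bond B=10.4724.
  t=3,j=3: stock 557.8410 → up 786.5558 (V=0.0000), down 418.3807 (V=0.0000). Price 0.0000; hedge Δ=0.0000, bond B=0.0000.
  t=2,j=0: stock 111.9375 → up 157.8319 (V=4.9020), down 83.9531 (V=4.9020). Price 4.8058; hedge Δ=0.0000, bond B=4.8058.
  t=2,j=1: stock 210.4425 → up 296.7239 (V=2.8966), down 157.8319 (V=4.9020). Price 4.0016; hedge Δ=-0.0144, bond B=7.0400.
  t=2,j=2: stock 395.6319 → up 557.8410 (V=0.0000), down 296.7239 (V=2.8966). Price 1.6781; hedge Δ=-0.0111, bond B=6.0669.
  t=1,j=0: stock 149.2500 → up 210.4425 (V=4.0016), down 111.9375 (V=4.8058). Price 4.3890; hedge Δ=-0.0082, bond B=5.6076.
  t=1,j=1: stock 280.5900 → up 395.6319 (V=1.6781), down 210.4425 (V=4.0016). Price 2.9912; hedge Δ=-0.0125, bond B=6.5117.
  t=0,j=0: stock 199.0000 → up 280.5900 (V=2.9912), down 149.2500 (V=4.3890). Price 3.7424; hedge Δ=-0.0106, bond B=5.8603.
Check: Δ(0,0)·S0 + B(0,0) = 3.7424 = V0.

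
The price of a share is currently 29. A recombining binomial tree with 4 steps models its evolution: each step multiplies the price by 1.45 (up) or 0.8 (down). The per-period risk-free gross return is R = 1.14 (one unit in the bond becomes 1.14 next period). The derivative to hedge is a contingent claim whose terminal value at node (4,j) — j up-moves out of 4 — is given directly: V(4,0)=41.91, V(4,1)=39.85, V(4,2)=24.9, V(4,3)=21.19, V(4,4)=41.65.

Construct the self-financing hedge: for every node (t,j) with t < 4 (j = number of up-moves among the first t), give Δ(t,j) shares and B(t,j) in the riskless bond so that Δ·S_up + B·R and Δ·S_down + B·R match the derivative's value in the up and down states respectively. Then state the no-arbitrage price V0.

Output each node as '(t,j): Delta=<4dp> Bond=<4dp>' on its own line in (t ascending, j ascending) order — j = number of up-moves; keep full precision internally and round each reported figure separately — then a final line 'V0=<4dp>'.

Under the risk-neutral measure, an up-move has probability p* = (R−d)/(u−d) = 0.5231 and values discount at R = 1.14.
Terminal payoffs: V(4,0)=41.9100, V(4,1)=39.8500, V(4,2)=24.9000, V(4,3)=21.1900, V(4,4)=41.6500
Node (3,0) S=14.8480: V=(p*·39.8500+(1−p*)·41.9100)/1.14=35.8179; Δ=(39.8500−41.9100)/(21.5296−11.8784)=-0.2134; B=V−Δ·S=38.9872
Node (3,1) S=26.9120: V=(p*·24.9000+(1−p*)·39.8500)/1.14=28.0965; Δ=(24.9000−39.8500)/(39.0224−21.5296)=-0.8546; B=V−Δ·S=51.0965
Node (3,2) S=48.7780: V=(p*·21.1900+(1−p*)·24.9000)/1.14=20.1398; Δ=(21.1900−24.9000)/(70.7281−39.0224)=-0.1170; B=V−Δ·S=25.8475
Node (3,3) S=88.4101: V=(p*·41.6500+(1−p*)·21.1900)/1.14=27.9756; Δ=(41.6500−21.1900)/(128.1947−70.7281)=0.3560; B=V−Δ·S=-3.5013
Node (2,0) S=18.5600: V=(p*·28.0965+(1−p*)·35.8179)/1.14=27.8763; Δ=(28.0965−35.8179)/(26.9120−14.8480)=-0.6400; B=V−Δ·S=39.7555
Node (2,1) S=33.6400: V=(p*·20.1398+(1−p*)·28.0965)/1.14=20.9952; Δ=(20.1398−28.0965)/(48.7780−26.9120)=-0.3639; B=V−Δ·S=33.2363
Node (2,2) S=60.9725: V=(p*·27.9756+(1−p*)·20.1398)/1.14=21.2619; Δ=(27.9756−20.1398)/(88.4101−48.7780)=0.1977; B=V−Δ·S=9.2068
Node (1,0) S=23.2000: V=(p*·20.9952+(1−p*)·27.8763)/1.14=21.2956; Δ=(20.9952−27.8763)/(33.6400−18.5600)=-0.4563; B=V−Δ·S=31.8820
Node (1,1) S=42.0500: V=(p*·21.2619+(1−p*)·20.9952)/1.14=18.5392; Δ=(21.2619−20.9952)/(60.9725−33.6400)=0.0098; B=V−Δ·S=18.1290
Node (0,0) S=29.0000: V=(p*·18.5392+(1−p*)·21.2956)/1.14=17.4156; Δ=(18.5392−21.2956)/(42.0500−23.2000)=-0.1462; B=V−Δ·S=21.6562
Check: Δ(0,0)·S0 + B(0,0) = 17.4156 = V0.

(0,0): Delta=-0.1462 Bond=21.6562
(1,0): Delta=-0.4563 Bond=31.8820
(1,1): Delta=0.0098 Bond=18.1290
(2,0): Delta=-0.6400 Bond=39.7555
(2,1): Delta=-0.3639 Bond=33.2363
(2,2): Delta=0.1977 Bond=9.2068
(3,0): Delta=-0.2134 Bond=38.9872
(3,1): Delta=-0.8546 Bond=51.0965
(3,2): Delta=-0.1170 Bond=25.8475
(3,3): Delta=0.3560 Bond=-3.5013
V0=17.4156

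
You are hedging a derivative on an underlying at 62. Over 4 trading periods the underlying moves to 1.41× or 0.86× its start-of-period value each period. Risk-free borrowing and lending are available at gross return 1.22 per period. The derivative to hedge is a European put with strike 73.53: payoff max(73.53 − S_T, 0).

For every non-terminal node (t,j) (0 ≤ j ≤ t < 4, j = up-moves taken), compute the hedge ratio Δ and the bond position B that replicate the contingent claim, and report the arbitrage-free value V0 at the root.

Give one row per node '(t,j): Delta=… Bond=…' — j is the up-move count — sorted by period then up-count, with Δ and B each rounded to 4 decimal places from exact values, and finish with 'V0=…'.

Risk-neutral probability p* = (R−d)/(u−d) = (1.22−0.86)/(1.41−0.86) = 0.6545.
Terminal values V(4,·): V(4,0)=39.6155, V(4,1)=17.9260, V(4,2)=0.0000, V(4,3)=0.0000, V(4,4)=0.0000
(3,0): S=39.4355. Δ = (V_up−V_dn)/(S_up−S_dn) = (17.9260−39.6155)/(55.6040−33.9145) = -1.0000. V = [p*·17.9260 + (1−p*)·39.6155]/1.22 = 20.8350. B = V − Δ·S = 60.2705.
(3,1): S=64.6558. Δ = (V_up−V_dn)/(S_up−S_dn) = (0.0000−17.9260)/(91.1647−55.6040) = -0.5041. V = [p*·0.0000 + (1−p*)·17.9260]/1.22 = 5.0759. B = V − Δ·S = 37.6686.
(3,2): S=106.0055. Δ = (V_up−V_dn)/(S_up−S_dn) = (0.0000−0.0000)/(149.4677−91.1647) = 0.0000. V = [p*·0.0000 + (1−p*)·0.0000]/1.22 = 0.0000. B = V − Δ·S = 0.0000.
(3,3): S=173.7997. Δ = (V_up−V_dn)/(S_up−S_dn) = (0.0000−0.0000)/(245.0576−149.4677) = 0.0000. V = [p*·0.0000 + (1−p*)·0.0000]/1.22 = 0.0000. B = V − Δ·S = 0.0000.
(2,0): S=45.8552. Δ = (V_up−V_dn)/(S_up−S_dn) = (5.0759−20.8350)/(64.6558−39.4355) = -0.6249. V = [p*·5.0759 + (1−p*)·20.8350]/1.22 = 8.6229. B = V − Δ·S = 37.2758.
(2,1): S=75.1812. Δ = (V_up−V_dn)/(S_up−S_dn) = (0.0000−5.0759)/(106.0055−64.6558) = -0.1228. V = [p*·0.0000 + (1−p*)·5.0759]/1.22 = 1.4373. B = V − Δ·S = 10.6662.
(2,2): S=123.2622. Δ = (V_up−V_dn)/(S_up−S_dn) = (0.0000−0.0000)/(173.7997−106.0055) = 0.0000. V = [p*·0.0000 + (1−p*)·0.0000]/1.22 = 0.0000. B = V − Δ·S = 0.0000.
(1,0): S=53.3200. Δ = (V_up−V_dn)/(S_up−S_dn) = (1.4373−8.6229)/(75.1812−45.8552) = -0.2450. V = [p*·1.4373 + (1−p*)·8.6229]/1.22 = 3.2128. B = V − Δ·S = 16.2776.
(1,1): S=87.4200. Δ = (V_up−V_dn)/(S_up−S_dn) = (0.0000−1.4373)/(123.2622−75.1812) = -0.0299. V = [p*·0.0000 + (1−p*)·1.4373]/1.22 = 0.4070. B = V − Δ·S = 3.0202.
(0,0): S=62.0000. Δ = (V_up−V_dn)/(S_up−S_dn) = (0.4070−3.2128)/(87.4200−53.3200) = -0.0823. V = [p*·0.4070 + (1−p*)·3.2128]/1.22 = 1.1281. B = V − Δ·S = 6.2295.
Root portfolio cost Δ·62+B reproduces V0=1.1281.

(0,0): Delta=-0.0823 Bond=6.2295
(1,0): Delta=-0.2450 Bond=16.2776
(1,1): Delta=-0.0299 Bond=3.0202
(2,0): Delta=-0.6249 Bond=37.2758
(2,1): Delta=-0.1228 Bond=10.6662
(2,2): Delta=0.0000 Bond=0.0000
(3,0): Delta=-1.0000 Bond=60.2705
(3,1): Delta=-0.5041 Bond=37.6686
(3,2): Delta=0.0000 Bond=0.0000
(3,3): Delta=0.0000 Bond=0.0000
V0=1.1281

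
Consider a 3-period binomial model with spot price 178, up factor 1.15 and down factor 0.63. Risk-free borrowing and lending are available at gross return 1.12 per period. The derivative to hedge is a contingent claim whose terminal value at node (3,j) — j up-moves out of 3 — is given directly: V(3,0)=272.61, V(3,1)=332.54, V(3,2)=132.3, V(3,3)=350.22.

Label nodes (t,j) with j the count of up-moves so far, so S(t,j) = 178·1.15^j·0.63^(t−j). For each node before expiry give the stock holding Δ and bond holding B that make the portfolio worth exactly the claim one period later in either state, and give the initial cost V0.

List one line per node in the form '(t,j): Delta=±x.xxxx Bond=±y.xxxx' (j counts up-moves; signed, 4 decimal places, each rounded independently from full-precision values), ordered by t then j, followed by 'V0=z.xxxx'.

Since d<R<u, set p* = (R−d)/(u−d) = 0.9423; price each node as the discounted p*-expectation of its children.
Terminal payoffs: V(3,0)=272.6100, V(3,1)=332.5400, V(3,2)=132.3000, V(3,3)=350.2200
  t=2,j=0: stock 70.6482 → up 81.2454 (V=332.5400), down 44.5084 (V=272.6100). Price 293.8237; hedge Δ=1.6313, bond B=178.5737.
  t=2,j=1: stock 128.9610 → up 148.3051 (V=132.3000), down 81.2454 (V=332.5400). Price 128.4396; hedge Δ=-2.9860, bond B=513.5165.
  t=2,j=2: stock 235.4050 → up 270.7157 (V=350.2200), down 148.3051 (V=132.3000). Price 301.4712; hedge Δ=1.7802, bond B=-117.6058.
  t=1,j=0: stock 112.1400 → up 128.9610 (V=128.4396), down 70.6482 (V=293.8237). Price 123.1973; hedge Δ=-2.8362, bond B=441.2436.
  t=1,j=1: stock 204.7000 → up 235.4050 (V=301.4712), down 128.9610 (V=128.4396). Price 260.2576; hedge Δ=1.6256, bond B=-72.4954.
  t=0,j=0: stock 178.0000 → up 204.7000 (V=260.2576), down 112.1400 (V=123.1973). Price 225.3128; hedge Δ=1.4808, bond B=-38.2648.
Check: Δ(0,0)·S0 + B(0,0) = 225.3128 = V0.

(0,0): Delta=1.4808 Bond=-38.2648
(1,0): Delta=-2.8362 Bond=441.2436
(1,1): Delta=1.6256 Bond=-72.4954
(2,0): Delta=1.6313 Bond=178.5737
(2,1): Delta=-2.9860 Bond=513.5165
(2,2): Delta=1.7802 Bond=-117.6058
V0=225.3128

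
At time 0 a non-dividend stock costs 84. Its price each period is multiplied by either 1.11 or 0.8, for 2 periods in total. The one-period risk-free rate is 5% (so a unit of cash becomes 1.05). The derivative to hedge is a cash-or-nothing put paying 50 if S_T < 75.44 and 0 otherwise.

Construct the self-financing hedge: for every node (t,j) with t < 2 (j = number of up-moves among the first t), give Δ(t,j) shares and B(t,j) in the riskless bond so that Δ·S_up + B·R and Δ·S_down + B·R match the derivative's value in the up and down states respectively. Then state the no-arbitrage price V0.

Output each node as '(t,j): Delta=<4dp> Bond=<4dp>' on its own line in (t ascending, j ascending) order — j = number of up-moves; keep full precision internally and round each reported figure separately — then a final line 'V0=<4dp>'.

(0,0): Delta=-1.4747 Bond=139.7354
(1,0): Delta=0.0000 Bond=47.6190
(1,1): Delta=-1.7298 Bond=170.5069
V0=15.8565

Since d<R<u, set p* = (R−d)/(u−d) = 0.8065; price each node as the discounted p*-expectation of its children.
At expiry t=2: V(2,0)=50.0000, V(2,1)=50.0000, V(2,2)=0.0000
  t=1,j=0: stock 67.2000 → up 74.5920 (V=50.0000), down 53.7600 (V=50.0000). Price 47.6190; hedge Δ=0.0000, bond B=47.6190.
  t=1,j=1: stock 93.2400 → up 103.4964 (V=0.0000), down 74.5920 (V=50.0000). Price 9.2166; hedge Δ=-1.7298, bond B=170.5069.
  t=0,j=0: stock 84.0000 → up 93.2400 (V=9.2166), down 67.2000 (V=47.6190). Price 15.8565; hedge Δ=-1.4747, bond B=139.7354.
Root portfolio cost Δ·84+B reproduces V0=15.8565.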